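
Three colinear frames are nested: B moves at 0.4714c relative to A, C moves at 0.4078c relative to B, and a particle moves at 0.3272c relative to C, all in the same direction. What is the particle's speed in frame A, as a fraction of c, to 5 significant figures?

Compose boost 2: (0.4078 + 0.4714)/(1 + 0.4078×0.4714) = 0.87920/1.192237 = 0.7374373
Compose boost 3: (0.3272 + 0.7374373)/(1 + 0.3272×0.7374373) = 1.064637/1.241289 = 0.85769

u ≈ 0.85769c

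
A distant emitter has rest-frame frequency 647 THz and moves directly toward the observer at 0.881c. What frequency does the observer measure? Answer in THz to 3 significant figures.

f_obs ≈ 2570 THz

Relativistic Doppler: f_obs = f_src √((1+β)/(1−β))
= 647 × √(1.8810/0.11900) = 647 × 3.9758 = 2570 THz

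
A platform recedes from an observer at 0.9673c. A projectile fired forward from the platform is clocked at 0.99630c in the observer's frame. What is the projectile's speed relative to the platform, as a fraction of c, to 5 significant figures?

Inverse velocity addition: u' = (u − v)/(1 − uv/c²)
= (0.99630 − 0.9673)/(1 − 0.99630×0.9673) = 0.029000/0.03627901 = 0.79936

u' ≈ 0.79936c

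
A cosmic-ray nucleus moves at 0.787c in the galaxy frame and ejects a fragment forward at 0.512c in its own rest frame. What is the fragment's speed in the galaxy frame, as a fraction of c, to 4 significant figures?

u ≈ 0.9259c

Compose boost 2: (0.512 + 0.787)/(1 + 0.512×0.787) = 1.299/1.40294 = 0.9259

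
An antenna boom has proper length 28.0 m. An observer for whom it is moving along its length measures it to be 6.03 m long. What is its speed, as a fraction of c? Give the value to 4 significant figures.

γ = L₀/L = 28.0/6.03 = 4.64345
β = √(1 − 1/γ²) = 0.9765

β ≈ 0.9765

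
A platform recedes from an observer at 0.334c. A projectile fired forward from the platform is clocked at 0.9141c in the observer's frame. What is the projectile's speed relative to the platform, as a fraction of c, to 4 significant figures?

Inverse velocity addition: u' = (u − v)/(1 − uv/c²)
= (0.9141 − 0.334)/(1 − 0.9141×0.334) = 0.5801/0.694691 = 0.8350

u' ≈ 0.8350c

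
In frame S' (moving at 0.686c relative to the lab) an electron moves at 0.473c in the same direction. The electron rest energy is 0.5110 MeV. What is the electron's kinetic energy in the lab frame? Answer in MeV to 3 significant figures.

u_lab = (0.473 + 0.686)/(1 + 0.473×0.686) = 0.875062
γ = 1/√(1 − 0.875062²) = 2.0661
K = (γ − 1)m₀c² = (2.0661 − 1) × 0.5110 = 1.0661 × 0.5110 = 0.545 MeV

K ≈ 0.545 MeV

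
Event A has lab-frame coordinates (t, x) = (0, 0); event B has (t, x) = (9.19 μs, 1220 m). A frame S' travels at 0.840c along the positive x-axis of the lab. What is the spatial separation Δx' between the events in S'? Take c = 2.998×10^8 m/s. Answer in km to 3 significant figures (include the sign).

Δx' ≈ -2.02 km

γ = 1/√(1 − 0.840²) = 1.8430
Δx' = γ(Δx − vΔt) = 1.8430 × (1220 m − 0.840×(2.998×10^8 m/s)×9.19×10^-6 s)
= 1.8430 × (-1094.3 m) = -2.02 km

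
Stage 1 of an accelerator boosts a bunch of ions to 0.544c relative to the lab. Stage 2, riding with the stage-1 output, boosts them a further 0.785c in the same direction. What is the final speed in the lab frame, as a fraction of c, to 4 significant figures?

u ≈ 0.9313c

Compose boost 2: (0.785 + 0.544)/(1 + 0.785×0.544) = 1.329/1.42704 = 0.9313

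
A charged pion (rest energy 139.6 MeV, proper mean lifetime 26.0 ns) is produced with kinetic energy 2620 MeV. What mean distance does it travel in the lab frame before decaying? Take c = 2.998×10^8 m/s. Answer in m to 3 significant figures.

γ = 1 + K/(m₀c²) = 1 + 2620/139.6 = 19.768
β = √(1 − 1/γ²) = 0.99872
Dilated lifetime: γτ₀ = 19.768 × 26.0 ns = 513.97 ns
d = βc·γτ₀ = 0.99872 × (2.998×10^8 m/s) × 5.1397×10^-7 s = 154 m

d ≈ 154 m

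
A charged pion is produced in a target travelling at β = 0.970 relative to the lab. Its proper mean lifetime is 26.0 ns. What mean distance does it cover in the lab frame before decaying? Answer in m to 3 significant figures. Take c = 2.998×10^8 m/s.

d ≈ 31.1 m

γ = 1/√(1 − 0.970²) = 4.1135
Dilated lifetime: Δt = γτ₀ = 4.1135 × 26.0 ns = 106.95 ns
d = vΔt = 0.970c × 106.95 ns = 2.9081×10^8 m/s × 1.0695×10^-7 s = 31.1 m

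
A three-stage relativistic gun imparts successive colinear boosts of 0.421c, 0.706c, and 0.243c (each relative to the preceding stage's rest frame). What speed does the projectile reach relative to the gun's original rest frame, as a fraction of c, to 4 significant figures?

u ≈ 0.9180c

Compose boost 2: (0.706 + 0.421)/(1 + 0.706×0.421) = 1.127/1.29723 = 0.868777
Compose boost 3: (0.243 + 0.868777)/(1 + 0.243×0.868777) = 1.11178/1.21111 = 0.9180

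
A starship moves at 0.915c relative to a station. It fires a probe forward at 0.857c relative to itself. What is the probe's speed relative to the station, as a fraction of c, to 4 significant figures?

Relativistic velocity addition: u = (u' + v)/(1 + u'v/c²)
= (0.857 + 0.915)/(1 + 0.857×0.915) = 1.772/1.78416 = 0.9932

u ≈ 0.9932c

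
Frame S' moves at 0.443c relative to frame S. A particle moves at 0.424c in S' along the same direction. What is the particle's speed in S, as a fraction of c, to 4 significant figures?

u ≈ 0.7299c

Relativistic velocity addition: u = (u' + v)/(1 + u'v/c²)
= (0.424 + 0.443)/(1 + 0.424×0.443) = 0.8670/1.18783 = 0.7299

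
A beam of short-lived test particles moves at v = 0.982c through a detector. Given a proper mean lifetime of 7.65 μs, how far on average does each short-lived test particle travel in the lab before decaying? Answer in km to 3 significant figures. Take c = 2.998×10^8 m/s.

d ≈ 11.9 km

γ = 1/√(1 − 0.982²) = 5.2943
Dilated lifetime: Δt = γτ₀ = 5.2943 × 7.65 μs = 40.502 μs
d = vΔt = 0.982c × 40.502 μs = 2.9440×10^8 m/s × 4.0502×10^-5 s = 11.9 km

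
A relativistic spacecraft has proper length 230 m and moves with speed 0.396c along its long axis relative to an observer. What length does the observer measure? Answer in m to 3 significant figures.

γ = 1/√(1 − 0.396²) = 1.0890
Length contraction: L = L₀/γ = 230/1.0890 = 211 m

L ≈ 211 m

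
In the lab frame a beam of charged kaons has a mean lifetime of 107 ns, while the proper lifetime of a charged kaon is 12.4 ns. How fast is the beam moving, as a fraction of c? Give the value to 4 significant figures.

γ = Δt/τ₀ = 107/12.4 = 8.62903
β = √(1 − 1/γ²) = √(1 − 1/8.62903²) = 0.9933

β ≈ 0.9933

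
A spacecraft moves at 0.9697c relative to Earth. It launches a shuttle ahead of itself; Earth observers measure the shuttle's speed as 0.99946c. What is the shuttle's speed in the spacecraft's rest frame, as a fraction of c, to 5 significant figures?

u' ≈ 0.96549c

Inverse velocity addition: u' = (u − v)/(1 − uv/c²)
= (0.99946 − 0.9697)/(1 − 0.99946×0.9697) = 0.029760/0.03082364 = 0.96549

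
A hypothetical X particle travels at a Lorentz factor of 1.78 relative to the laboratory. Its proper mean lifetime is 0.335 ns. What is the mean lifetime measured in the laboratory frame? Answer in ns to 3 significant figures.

γ = 1.78 (given)
Time dilation: Δt = γτ₀ = 1.78 × 0.335 ns = 0.596 ns

Δt ≈ 0.596 ns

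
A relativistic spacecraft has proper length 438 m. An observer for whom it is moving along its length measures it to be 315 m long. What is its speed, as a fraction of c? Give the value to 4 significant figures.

γ = L₀/L = 438/315 = 1.39048
β = √(1 − 1/γ²) = 0.6948

β ≈ 0.6948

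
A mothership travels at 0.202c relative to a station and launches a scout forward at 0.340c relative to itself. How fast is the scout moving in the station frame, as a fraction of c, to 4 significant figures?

Compose boost 2: (0.340 + 0.202)/(1 + 0.340×0.202) = 0.5420/1.06868 = 0.5072

u ≈ 0.5072c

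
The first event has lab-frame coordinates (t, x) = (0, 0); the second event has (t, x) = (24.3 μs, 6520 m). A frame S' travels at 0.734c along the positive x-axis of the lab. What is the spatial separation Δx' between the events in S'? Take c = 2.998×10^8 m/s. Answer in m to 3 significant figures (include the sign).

Δx' ≈ 1730 m

γ = 1/√(1 − 0.734²) = 1.4724
Δx' = γ(Δx − vΔt) = 1.4724 × (6520 m − 0.734×(2.998×10^8 m/s)×24.3×10^-6 s)
= 1.4724 × (1172.7 m) = 1730 m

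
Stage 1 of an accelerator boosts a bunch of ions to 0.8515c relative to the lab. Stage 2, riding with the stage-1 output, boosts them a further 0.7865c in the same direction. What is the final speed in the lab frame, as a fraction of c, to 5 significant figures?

u ≈ 0.98101c

Compose boost 2: (0.7865 + 0.8515)/(1 + 0.7865×0.8515) = 1.6380/1.669705 = 0.98101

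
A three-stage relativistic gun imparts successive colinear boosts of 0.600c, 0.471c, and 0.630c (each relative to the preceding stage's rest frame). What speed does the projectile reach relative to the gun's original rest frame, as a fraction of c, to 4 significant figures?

Compose boost 2: (0.471 + 0.600)/(1 + 0.471×0.600) = 1.071/1.28260 = 0.835023
Compose boost 3: (0.630 + 0.835023)/(1 + 0.630×0.835023) = 1.46502/1.52606 = 0.9600

u ≈ 0.9600c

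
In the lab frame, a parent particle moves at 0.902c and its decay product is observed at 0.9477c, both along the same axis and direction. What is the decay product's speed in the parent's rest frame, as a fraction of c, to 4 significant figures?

Inverse velocity addition: u' = (u − v)/(1 − uv/c²)
= (0.9477 − 0.902)/(1 − 0.9477×0.902) = 0.04570/0.145175 = 0.3148

u' ≈ 0.3148c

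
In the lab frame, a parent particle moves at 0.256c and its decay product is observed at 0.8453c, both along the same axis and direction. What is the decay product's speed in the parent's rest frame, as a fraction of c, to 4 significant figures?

u' ≈ 0.7520c

Inverse velocity addition: u' = (u − v)/(1 − uv/c²)
= (0.8453 − 0.256)/(1 − 0.8453×0.256) = 0.5893/0.783603 = 0.7520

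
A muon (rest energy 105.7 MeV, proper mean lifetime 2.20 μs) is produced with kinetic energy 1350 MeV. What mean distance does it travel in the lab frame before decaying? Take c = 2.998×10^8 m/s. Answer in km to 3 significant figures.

d ≈ 9.06 km

γ = 1 + K/(m₀c²) = 1 + 1350/105.7 = 13.772
β = √(1 − 1/γ²) = 0.99736
Dilated lifetime: γτ₀ = 13.772 × 2.20 μs = 30.298 μs
d = βc·γτ₀ = 0.99736 × (2.998×10^8 m/s) × 3.0298×10^-5 s = 9.06 km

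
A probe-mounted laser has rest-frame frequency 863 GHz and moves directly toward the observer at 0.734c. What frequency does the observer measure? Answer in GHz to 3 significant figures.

Relativistic Doppler: f_obs = f_src √((1+β)/(1−β))
= 863 × √(1.7340/0.26600) = 863 × 2.5532 = 2200 GHz

f_obs ≈ 2200 GHz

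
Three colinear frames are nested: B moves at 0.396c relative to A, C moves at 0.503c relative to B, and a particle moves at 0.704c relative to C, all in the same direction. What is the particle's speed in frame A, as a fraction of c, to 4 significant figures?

u ≈ 0.9515c

Compose boost 2: (0.503 + 0.396)/(1 + 0.503×0.396) = 0.8990/1.19919 = 0.749674
Compose boost 3: (0.704 + 0.749674)/(1 + 0.704×0.749674) = 1.45367/1.52777 = 0.9515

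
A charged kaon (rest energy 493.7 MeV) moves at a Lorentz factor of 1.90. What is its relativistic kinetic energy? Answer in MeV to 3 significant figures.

K ≈ 444 MeV

γ = 1.90 (given)
K = (γ − 1)m₀c² = (1.90 − 1) × 493.7 MeV = 0.90000 × 493.7 MeV = 444 MeV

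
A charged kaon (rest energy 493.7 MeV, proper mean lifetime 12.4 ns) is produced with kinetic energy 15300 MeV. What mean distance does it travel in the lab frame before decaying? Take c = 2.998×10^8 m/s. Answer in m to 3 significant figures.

d ≈ 119 m

γ = 1 + K/(m₀c²) = 1 + 15300/493.7 = 31.990
β = √(1 − 1/γ²) = 0.99951
Dilated lifetime: γτ₀ = 31.990 × 12.4 ns = 396.68 ns
d = βc·γτ₀ = 0.99951 × (2.998×10^8 m/s) × 3.9668×10^-7 s = 119 m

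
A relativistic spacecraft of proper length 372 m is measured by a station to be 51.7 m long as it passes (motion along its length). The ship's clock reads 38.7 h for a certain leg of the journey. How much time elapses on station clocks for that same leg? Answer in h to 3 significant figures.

Length contraction ⇒ γ = L₀/L = 372/51.7 = 7.1954
Time dilation: Δt = γτ₀ = 7.1954 × 38.7 h = 278 h

Δt ≈ 278 h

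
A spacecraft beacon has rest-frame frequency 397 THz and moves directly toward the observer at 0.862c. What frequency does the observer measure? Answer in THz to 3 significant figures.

f_obs ≈ 1460 THz

Relativistic Doppler: f_obs = f_src √((1+β)/(1−β))
= 397 × √(1.8620/0.13800) = 397 × 3.6732 = 1460 THz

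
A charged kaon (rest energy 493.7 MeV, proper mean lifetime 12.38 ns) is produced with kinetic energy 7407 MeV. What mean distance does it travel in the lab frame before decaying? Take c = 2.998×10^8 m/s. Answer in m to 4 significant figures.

γ = 1 + K/(m₀c²) = 1 + 7407/493.7 = 16.0030
β = √(1 − 1/γ²) = 0.998046
Dilated lifetime: γτ₀ = 16.0030 × 12.38 ns = 198.118 ns
d = βc·γτ₀ = 0.998046 × (2.998×10^8 m/s) × 1.98118×10^-7 s = 59.28 m

d ≈ 59.28 m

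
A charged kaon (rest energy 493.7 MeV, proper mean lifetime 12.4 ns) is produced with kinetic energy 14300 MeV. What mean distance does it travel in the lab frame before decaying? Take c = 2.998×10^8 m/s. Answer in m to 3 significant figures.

γ = 1 + K/(m₀c²) = 1 + 14300/493.7 = 29.965
β = √(1 − 1/γ²) = 0.99944
Dilated lifetime: γτ₀ = 29.965 × 12.4 ns = 371.57 ns
d = βc·γτ₀ = 0.99944 × (2.998×10^8 m/s) × 3.7157×10^-7 s = 111 m

d ≈ 111 m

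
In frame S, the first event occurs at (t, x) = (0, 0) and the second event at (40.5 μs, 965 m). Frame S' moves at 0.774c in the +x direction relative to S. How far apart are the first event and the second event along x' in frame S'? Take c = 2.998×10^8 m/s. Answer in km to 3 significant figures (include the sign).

Δx' ≈ -13.3 km

γ = 1/√(1 − 0.774²) = 1.5793
Δx' = γ(Δx − vΔt) = 1.5793 × (965 m − 0.774×(2.998×10^8 m/s)×40.5×10^-6 s)
= 1.5793 × (-8432.8 m) = -13.3 km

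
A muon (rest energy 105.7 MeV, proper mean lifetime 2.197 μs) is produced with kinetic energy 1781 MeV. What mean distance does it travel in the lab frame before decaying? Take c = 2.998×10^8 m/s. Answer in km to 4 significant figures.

γ = 1 + K/(m₀c²) = 1 + 1781/105.7 = 17.8496
β = √(1 − 1/γ²) = 0.998429
Dilated lifetime: γτ₀ = 17.8496 × 2.197 μs = 39.2155 μs
d = βc·γτ₀ = 0.998429 × (2.998×10^8 m/s) × 3.92155×10^-5 s = 11.74 km

d ≈ 11.74 km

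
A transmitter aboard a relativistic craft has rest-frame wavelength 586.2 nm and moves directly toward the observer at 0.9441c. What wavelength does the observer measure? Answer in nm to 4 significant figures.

Relativistic Doppler: λ_obs = λ_src √((1−β)/(1+β))
= 586.2 × √(0.0559000/1.94410) = 586.2 × 0.169569 = 99.40 nm

λ_obs ≈ 99.40 nm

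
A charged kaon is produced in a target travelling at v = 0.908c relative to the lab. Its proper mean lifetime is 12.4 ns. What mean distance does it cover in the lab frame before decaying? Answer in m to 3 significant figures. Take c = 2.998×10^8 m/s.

γ = 1/√(1 − 0.908²) = 2.3868
Dilated lifetime: Δt = γτ₀ = 2.3868 × 12.4 ns = 29.596 ns
d = vΔt = 0.908c × 29.596 ns = 2.7222×10^8 m/s × 2.9596×10^-8 s = 8.06 m

d ≈ 8.06 m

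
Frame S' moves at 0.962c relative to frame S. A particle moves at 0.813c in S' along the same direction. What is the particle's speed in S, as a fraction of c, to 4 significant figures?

Relativistic velocity addition: u = (u' + v)/(1 + u'v/c²)
= (0.813 + 0.962)/(1 + 0.813×0.962) = 1.775/1.78211 = 0.9960

u ≈ 0.9960c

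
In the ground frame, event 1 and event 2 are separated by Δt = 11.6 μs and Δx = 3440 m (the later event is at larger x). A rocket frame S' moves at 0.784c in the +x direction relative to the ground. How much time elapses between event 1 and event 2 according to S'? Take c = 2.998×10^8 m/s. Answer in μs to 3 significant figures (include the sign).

Δt' ≈ 4.20 μs

γ = 1/√(1 − 0.784²) = 1.6109
Δt' = γ(Δt − vΔx/c²) = 1.6109 × (11.6 μs − 0.784×3440 m / (2.998×10^8 m/s))
= 1.6109 × (2.6041 μs) = 4.20 μs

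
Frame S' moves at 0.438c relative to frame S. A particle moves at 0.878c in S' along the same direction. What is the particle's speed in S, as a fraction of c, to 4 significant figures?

Relativistic velocity addition: u = (u' + v)/(1 + u'v/c²)
= (0.878 + 0.438)/(1 + 0.878×0.438) = 1.316/1.38456 = 0.9505

u ≈ 0.9505c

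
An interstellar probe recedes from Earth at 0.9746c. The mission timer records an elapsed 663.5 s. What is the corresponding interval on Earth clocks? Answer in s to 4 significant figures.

Δt ≈ 2963 s

γ = 1/√(1 − 0.9746²) = 4.46523
Time dilation: Δt = γτ₀ = 4.46523 × 663.5 s = 2963 s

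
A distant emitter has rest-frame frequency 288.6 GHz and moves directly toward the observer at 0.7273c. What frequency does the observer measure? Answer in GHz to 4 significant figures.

f_obs ≈ 726.3 GHz

Relativistic Doppler: f_obs = f_src √((1+β)/(1−β))
= 288.6 × √(1.72730/0.272700) = 288.6 × 2.51676 = 726.3 GHz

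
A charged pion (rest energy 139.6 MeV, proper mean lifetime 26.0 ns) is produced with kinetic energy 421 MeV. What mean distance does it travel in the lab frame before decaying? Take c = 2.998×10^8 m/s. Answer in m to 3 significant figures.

γ = 1 + K/(m₀c²) = 1 + 421/139.6 = 4.0158
β = √(1 − 1/γ²) = 0.96850
Dilated lifetime: γτ₀ = 4.0158 × 26.0 ns = 104.41 ns
d = βc·γτ₀ = 0.96850 × (2.998×10^8 m/s) × 1.0441×10^-7 s = 30.3 m

d ≈ 30.3 m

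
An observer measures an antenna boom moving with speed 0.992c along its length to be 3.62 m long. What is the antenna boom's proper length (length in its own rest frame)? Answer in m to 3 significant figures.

L₀ ≈ 28.7 m

γ = 1/√(1 − 0.992²) = 7.9216
L₀ = γL = 7.9216 × 3.62 = 28.7 m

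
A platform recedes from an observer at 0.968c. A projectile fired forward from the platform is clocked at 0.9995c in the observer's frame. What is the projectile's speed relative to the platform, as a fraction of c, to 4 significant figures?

u' ≈ 0.9697c

Inverse velocity addition: u' = (u − v)/(1 − uv/c²)
= (0.9995 − 0.968)/(1 − 0.9995×0.968) = 0.03150/0.0324840 = 0.9697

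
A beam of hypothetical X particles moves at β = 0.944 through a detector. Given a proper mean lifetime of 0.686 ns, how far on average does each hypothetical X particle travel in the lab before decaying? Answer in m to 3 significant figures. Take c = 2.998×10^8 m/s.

d ≈ 0.588 m

γ = 1/√(1 − 0.944²) = 3.0308
Dilated lifetime: Δt = γτ₀ = 3.0308 × 0.686 ns = 2.0791 ns
d = vΔt = 0.944c × 2.0791 ns = 2.8301×10^8 m/s × 2.0791×10^-9 s = 0.588 m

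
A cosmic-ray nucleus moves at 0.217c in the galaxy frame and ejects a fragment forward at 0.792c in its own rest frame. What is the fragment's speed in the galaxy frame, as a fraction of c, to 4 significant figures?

u ≈ 0.8610c

Compose boost 2: (0.792 + 0.217)/(1 + 0.792×0.217) = 1.009/1.17186 = 0.8610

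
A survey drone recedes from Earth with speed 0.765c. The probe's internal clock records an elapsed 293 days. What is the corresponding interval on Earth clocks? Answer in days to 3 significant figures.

Δt ≈ 455 days

γ = 1/√(1 − 0.765²) = 1.5527
Time dilation: Δt = γτ₀ = 1.5527 × 293 days = 455 days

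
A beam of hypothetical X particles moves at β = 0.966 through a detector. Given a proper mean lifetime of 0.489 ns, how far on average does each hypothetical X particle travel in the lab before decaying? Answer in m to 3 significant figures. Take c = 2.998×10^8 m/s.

γ = 1/√(1 − 0.966²) = 3.8678
Dilated lifetime: Δt = γτ₀ = 3.8678 × 0.489 ns = 1.8914 ns
d = vΔt = 0.966c × 1.8914 ns = 2.8961×10^8 m/s × 1.8914×10^-9 s = 0.548 m

d ≈ 0.548 m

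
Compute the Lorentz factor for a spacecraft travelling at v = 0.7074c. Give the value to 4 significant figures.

γ = 1/√(1 − β²) = 1/√(1 − 0.7074²) = 1/√(0.499585) = 1.415

γ ≈ 1.415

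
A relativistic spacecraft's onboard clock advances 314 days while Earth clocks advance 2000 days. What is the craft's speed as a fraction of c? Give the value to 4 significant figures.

β ≈ 0.9876

γ = Δt/τ₀ = 2000/314 = 6.36943
β = √(1 − 1/γ²) = √(1 − 1/6.36943²) = 0.9876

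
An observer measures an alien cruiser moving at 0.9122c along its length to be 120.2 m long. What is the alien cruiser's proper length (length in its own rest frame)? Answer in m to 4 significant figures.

L₀ ≈ 293.4 m

γ = 1/√(1 − 0.9122²) = 2.44054
L₀ = γL = 2.44054 × 120.2 = 293.4 m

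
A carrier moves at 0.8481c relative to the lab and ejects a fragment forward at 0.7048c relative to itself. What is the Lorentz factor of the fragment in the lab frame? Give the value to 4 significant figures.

u_lab = (0.7048 + 0.8481)/(1 + 0.7048×0.8481) = 1.5529/1.597741 = 0.9719348
γ = 1/√(1 − 0.9719348²) = 4.251

γ ≈ 4.251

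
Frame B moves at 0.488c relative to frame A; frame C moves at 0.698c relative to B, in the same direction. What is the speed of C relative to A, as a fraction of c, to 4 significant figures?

Compose boost 2: (0.698 + 0.488)/(1 + 0.698×0.488) = 1.186/1.34062 = 0.8847

u ≈ 0.8847c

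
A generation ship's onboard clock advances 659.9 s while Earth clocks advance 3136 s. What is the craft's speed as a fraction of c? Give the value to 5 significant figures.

β ≈ 0.97761

γ = Δt/τ₀ = 3136/659.9 = 4.752235
β = √(1 − 1/γ²) = √(1 − 1/4.752235²) = 0.97761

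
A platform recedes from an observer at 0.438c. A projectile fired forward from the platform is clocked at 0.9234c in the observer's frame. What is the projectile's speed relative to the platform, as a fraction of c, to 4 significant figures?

u' ≈ 0.8150c

Inverse velocity addition: u' = (u − v)/(1 − uv/c²)
= (0.9234 − 0.438)/(1 − 0.9234×0.438) = 0.4854/0.595551 = 0.8150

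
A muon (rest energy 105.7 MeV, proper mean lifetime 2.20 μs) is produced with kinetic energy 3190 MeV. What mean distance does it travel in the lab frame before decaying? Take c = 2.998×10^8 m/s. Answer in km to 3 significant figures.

γ = 1 + K/(m₀c²) = 1 + 3190/105.7 = 31.180
β = √(1 − 1/γ²) = 0.99949
Dilated lifetime: γτ₀ = 31.180 × 2.20 μs = 68.595 μs
d = βc·γτ₀ = 0.99949 × (2.998×10^8 m/s) × 6.8595×10^-5 s = 20.6 km

d ≈ 20.6 km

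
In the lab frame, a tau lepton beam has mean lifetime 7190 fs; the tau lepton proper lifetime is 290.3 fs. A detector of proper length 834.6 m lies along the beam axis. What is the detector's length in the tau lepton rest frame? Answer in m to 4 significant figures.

L ≈ 33.70 m

Time dilation ⇒ γ = Δt/τ₀ = 7190/290.3 = 24.7675
Length contraction: L = L₀/γ = 834.6/24.7675 = 33.70 m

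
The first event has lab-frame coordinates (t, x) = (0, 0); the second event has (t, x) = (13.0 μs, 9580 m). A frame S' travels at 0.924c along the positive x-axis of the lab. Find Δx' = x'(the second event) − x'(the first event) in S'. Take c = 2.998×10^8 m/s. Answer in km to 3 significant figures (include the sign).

γ = 1/√(1 − 0.924²) = 2.6151
Δx' = γ(Δx − vΔt) = 2.6151 × (9580 m − 0.924×(2.998×10^8 m/s)×13.0×10^-6 s)
= 2.6151 × (5978.8 m) = 15.6 km

Δx' ≈ 15.6 km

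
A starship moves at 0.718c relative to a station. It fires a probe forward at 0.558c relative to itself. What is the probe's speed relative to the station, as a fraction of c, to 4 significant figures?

Relativistic velocity addition: u = (u' + v)/(1 + u'v/c²)
= (0.558 + 0.718)/(1 + 0.558×0.718) = 1.276/1.40064 = 0.9110

u ≈ 0.9110c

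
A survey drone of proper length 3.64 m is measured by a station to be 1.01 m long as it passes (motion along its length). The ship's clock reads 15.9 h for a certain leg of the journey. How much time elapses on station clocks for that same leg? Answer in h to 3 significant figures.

Length contraction ⇒ γ = L₀/L = 3.64/1.01 = 3.6040
Time dilation: Δt = γτ₀ = 3.6040 × 15.9 h = 57.3 h

Δt ≈ 57.3 h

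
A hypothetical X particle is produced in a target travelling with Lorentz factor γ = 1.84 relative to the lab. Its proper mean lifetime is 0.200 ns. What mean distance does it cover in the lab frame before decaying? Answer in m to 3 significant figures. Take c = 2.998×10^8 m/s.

β = √(1 − 1/γ²) = √(1 − 1/1.84²) = 0.83942
Dilated lifetime: Δt = γτ₀ = 1.84 × 0.200 ns = 0.36800 ns
d = vΔt = 0.83942c × 0.36800 ns = 2.5166×10^8 m/s × 3.6800×10^-10 s = 0.0926 m

d ≈ 0.0926 m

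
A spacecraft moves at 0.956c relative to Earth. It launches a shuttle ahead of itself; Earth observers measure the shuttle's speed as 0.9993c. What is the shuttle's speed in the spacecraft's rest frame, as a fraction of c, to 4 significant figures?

Inverse velocity addition: u' = (u − v)/(1 − uv/c²)
= (0.9993 − 0.956)/(1 − 0.9993×0.956) = 0.04330/0.0446692 = 0.9693

u' ≈ 0.9693c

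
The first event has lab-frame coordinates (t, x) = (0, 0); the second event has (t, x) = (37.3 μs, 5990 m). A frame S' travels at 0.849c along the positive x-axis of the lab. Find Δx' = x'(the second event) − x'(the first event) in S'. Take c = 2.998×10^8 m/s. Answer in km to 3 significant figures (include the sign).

Δx' ≈ -6.63 km

γ = 1/√(1 − 0.849²) = 1.8925
Δx' = γ(Δx − vΔt) = 1.8925 × (5990 m − 0.849×(2.998×10^8 m/s)×37.3×10^-6 s)
= 1.8925 × (-3504.0 m) = -6.63 km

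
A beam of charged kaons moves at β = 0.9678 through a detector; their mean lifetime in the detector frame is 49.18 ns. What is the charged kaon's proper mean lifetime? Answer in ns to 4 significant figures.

τ₀ ≈ 12.38 ns

γ = 1/√(1 − 0.9678²) = 3.97266
Proper time: τ₀ = Δt/γ = 49.18/3.97266 = 12.38 ns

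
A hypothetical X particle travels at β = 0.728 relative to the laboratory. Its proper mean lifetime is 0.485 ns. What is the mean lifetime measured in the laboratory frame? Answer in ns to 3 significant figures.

γ = 1/√(1 − 0.728²) = 1.4586
Time dilation: Δt = γτ₀ = 1.4586 × 0.485 ns = 0.707 ns

Δt ≈ 0.707 ns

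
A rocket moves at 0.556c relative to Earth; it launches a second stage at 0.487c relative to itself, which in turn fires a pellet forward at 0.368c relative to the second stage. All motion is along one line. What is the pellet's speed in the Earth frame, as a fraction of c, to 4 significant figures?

u ≈ 0.9130c

Compose boost 2: (0.487 + 0.556)/(1 + 0.487×0.556) = 1.043/1.27077 = 0.820761
Compose boost 3: (0.368 + 0.820761)/(1 + 0.368×0.820761) = 1.18876/1.30204 = 0.9130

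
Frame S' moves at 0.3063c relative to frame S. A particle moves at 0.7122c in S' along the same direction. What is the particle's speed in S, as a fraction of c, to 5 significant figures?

u ≈ 0.83611c

Relativistic velocity addition: u = (u' + v)/(1 + u'v/c²)
= (0.7122 + 0.3063)/(1 + 0.7122×0.3063) = 1.0185/1.218147 = 0.83611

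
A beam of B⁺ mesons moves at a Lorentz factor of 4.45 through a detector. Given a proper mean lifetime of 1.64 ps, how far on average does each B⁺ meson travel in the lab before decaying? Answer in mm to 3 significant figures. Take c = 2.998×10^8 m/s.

β = √(1 − 1/γ²) = √(1 − 1/4.45²) = 0.97442
Dilated lifetime: Δt = γτ₀ = 4.45 × 1.64 ps = 7.2980 ps
d = vΔt = 0.97442c × 7.2980 ps = 2.9213×10^8 m/s × 7.2980×10^-12 s = 2.13 mm

d ≈ 2.13 mm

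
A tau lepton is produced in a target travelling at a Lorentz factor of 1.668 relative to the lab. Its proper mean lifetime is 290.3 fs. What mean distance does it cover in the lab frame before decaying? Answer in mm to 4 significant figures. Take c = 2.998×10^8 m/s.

β = √(1 − 1/γ²) = √(1 − 1/1.668²) = 0.800359
Dilated lifetime: Δt = γτ₀ = 1.668 × 290.3 fs = 484.220 fs
d = vΔt = 0.800359c × 484.220 fs = 2.39948×10^8 m/s × 4.84220×10^-13 s = 0.1162 mm

d ≈ 0.1162 mm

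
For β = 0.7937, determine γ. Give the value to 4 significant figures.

γ ≈ 1.644

γ = 1/√(1 − β²) = 1/√(1 − 0.7937²) = 1/√(0.370040) = 1.644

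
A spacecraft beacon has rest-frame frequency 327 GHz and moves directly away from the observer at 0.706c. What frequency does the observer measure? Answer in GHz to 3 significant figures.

f_obs ≈ 136 GHz

Relativistic Doppler: f_obs = f_src √((1−β)/(1+β))
= 327 × √(0.29400/1.7060) = 327 × 0.41513 = 136 GHz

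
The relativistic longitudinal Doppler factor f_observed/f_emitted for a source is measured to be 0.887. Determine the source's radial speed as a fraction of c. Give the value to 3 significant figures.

β ≈ 0.119

f_obs/f_src = √((1−β)/(1+β)) = 0.887  ⇒  (1−β)/(1+β) = 0.78677
β = |1 − D²|/(1 + D²) = |1 − 0.78677|/(1 + 0.78677) = 0.119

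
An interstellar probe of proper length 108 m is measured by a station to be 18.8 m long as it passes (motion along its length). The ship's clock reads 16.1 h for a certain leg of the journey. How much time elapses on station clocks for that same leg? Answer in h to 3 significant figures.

Length contraction ⇒ γ = L₀/L = 108/18.8 = 5.7447
Time dilation: Δt = γτ₀ = 5.7447 × 16.1 h = 92.5 h

Δt ≈ 92.5 h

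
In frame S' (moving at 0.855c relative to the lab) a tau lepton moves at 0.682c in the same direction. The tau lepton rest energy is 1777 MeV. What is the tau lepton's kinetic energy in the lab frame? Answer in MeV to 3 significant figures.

K ≈ 5640 MeV

u_lab = (0.682 + 0.855)/(1 + 0.682×0.855) = 0.970874
γ = 1/√(1 − 0.970874²) = 4.1738
K = (γ − 1)m₀c² = (4.1738 − 1) × 1777 = 3.1738 × 1777 = 5640 MeV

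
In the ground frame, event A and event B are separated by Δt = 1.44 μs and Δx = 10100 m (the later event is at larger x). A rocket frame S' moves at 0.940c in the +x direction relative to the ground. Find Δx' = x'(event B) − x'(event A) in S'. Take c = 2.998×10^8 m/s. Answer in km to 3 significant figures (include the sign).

Δx' ≈ 28.4 km

γ = 1/√(1 − 0.940²) = 2.9311
Δx' = γ(Δx − vΔt) = 2.9311 × (10100 m − 0.940×(2.998×10^8 m/s)×1.44×10^-6 s)
= 2.9311 × (9694.2 m) = 28.4 km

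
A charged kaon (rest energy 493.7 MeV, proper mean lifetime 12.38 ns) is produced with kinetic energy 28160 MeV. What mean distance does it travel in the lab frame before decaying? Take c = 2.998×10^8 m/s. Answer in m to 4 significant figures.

γ = 1 + K/(m₀c²) = 1 + 28160/493.7 = 58.0387
β = √(1 − 1/γ²) = 0.999852
Dilated lifetime: γτ₀ = 58.0387 × 12.38 ns = 718.519 ns
d = βc·γτ₀ = 0.999852 × (2.998×10^8 m/s) × 7.18519×10^-7 s = 215.4 m

d ≈ 215.4 m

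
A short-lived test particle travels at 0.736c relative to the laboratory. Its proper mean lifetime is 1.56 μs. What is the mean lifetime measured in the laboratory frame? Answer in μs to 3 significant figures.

Δt ≈ 2.30 μs

γ = 1/√(1 − 0.736²) = 1.4771
Time dilation: Δt = γτ₀ = 1.4771 × 1.56 μs = 2.30 μs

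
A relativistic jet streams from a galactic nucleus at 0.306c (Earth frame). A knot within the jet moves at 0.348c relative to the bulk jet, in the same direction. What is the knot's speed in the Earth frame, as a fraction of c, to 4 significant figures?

Relativistic velocity addition: u = (u' + v)/(1 + u'v/c²)
= (0.348 + 0.306)/(1 + 0.348×0.306) = 0.6540/1.10649 = 0.5911

u ≈ 0.5911c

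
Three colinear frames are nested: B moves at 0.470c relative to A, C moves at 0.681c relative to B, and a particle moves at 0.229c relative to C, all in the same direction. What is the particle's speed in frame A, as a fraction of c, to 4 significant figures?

Compose boost 2: (0.681 + 0.470)/(1 + 0.681×0.470) = 1.151/1.32007 = 0.871923
Compose boost 3: (0.229 + 0.871923)/(1 + 0.229×0.871923) = 1.10092/1.19967 = 0.9177

u ≈ 0.9177c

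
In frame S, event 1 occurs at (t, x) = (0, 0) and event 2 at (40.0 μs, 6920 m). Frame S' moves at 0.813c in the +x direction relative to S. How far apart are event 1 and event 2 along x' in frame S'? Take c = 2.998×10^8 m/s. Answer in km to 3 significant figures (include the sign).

γ = 1/√(1 − 0.813²) = 1.7174
Δx' = γ(Δx − vΔt) = 1.7174 × (6920 m − 0.813×(2.998×10^8 m/s)×40.0×10^-6 s)
= 1.7174 × (-2829.5 m) = -4.86 km

Δx' ≈ -4.86 km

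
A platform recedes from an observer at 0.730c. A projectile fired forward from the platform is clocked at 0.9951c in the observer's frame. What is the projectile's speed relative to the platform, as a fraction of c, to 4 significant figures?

Inverse velocity addition: u' = (u − v)/(1 − uv/c²)
= (0.9951 − 0.730)/(1 − 0.9951×0.730) = 0.2651/0.273577 = 0.9690

u' ≈ 0.9690c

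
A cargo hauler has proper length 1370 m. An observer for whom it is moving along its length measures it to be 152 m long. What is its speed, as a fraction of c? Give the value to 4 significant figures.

γ = L₀/L = 1370/152 = 9.01316
β = √(1 − 1/γ²) = 0.9938

β ≈ 0.9938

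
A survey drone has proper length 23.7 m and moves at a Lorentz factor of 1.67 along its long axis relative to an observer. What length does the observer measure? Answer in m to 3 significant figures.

γ = 1.67 (given)
Length contraction: L = L₀/γ = 23.7/1.67 = 14.2 m

L ≈ 14.2 m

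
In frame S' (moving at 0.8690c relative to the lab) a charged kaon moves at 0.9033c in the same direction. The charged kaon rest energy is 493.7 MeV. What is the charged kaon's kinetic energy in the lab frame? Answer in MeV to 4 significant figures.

K ≈ 3658 MeV

u_lab = (0.9033 + 0.8690)/(1 + 0.9033×0.8690) = 0.9929031
γ = 1/√(1 − 0.9929031²) = 8.40859
K = (γ − 1)m₀c² = (8.40859 − 1) × 493.7 = 7.40859 × 493.7 = 3658 MeV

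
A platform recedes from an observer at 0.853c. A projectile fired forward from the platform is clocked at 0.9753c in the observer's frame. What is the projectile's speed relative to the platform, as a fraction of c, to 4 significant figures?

Inverse velocity addition: u' = (u − v)/(1 − uv/c²)
= (0.9753 − 0.853)/(1 − 0.9753×0.853) = 0.1223/0.168069 = 0.7277

u' ≈ 0.7277c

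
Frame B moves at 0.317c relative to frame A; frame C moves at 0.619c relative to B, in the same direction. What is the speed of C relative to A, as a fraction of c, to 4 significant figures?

Compose boost 2: (0.619 + 0.317)/(1 + 0.619×0.317) = 0.9360/1.19622 = 0.7825

u ≈ 0.7825c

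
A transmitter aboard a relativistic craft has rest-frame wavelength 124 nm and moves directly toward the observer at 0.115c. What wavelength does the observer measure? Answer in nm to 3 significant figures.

λ_obs ≈ 110 nm

Relativistic Doppler: λ_obs = λ_src √((1−β)/(1+β))
= 124 × √(0.88500/1.1150) = 124 × 0.89091 = 110 nm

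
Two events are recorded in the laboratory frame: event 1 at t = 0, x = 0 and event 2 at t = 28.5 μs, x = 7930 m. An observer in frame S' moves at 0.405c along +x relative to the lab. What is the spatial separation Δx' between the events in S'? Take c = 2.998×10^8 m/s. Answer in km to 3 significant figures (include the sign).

Δx' ≈ 4.89 km

γ = 1/√(1 − 0.405²) = 1.0937
Δx' = γ(Δx − vΔt) = 1.0937 × (7930 m − 0.405×(2.998×10^8 m/s)×28.5×10^-6 s)
= 1.0937 × (4469.6 m) = 4.89 km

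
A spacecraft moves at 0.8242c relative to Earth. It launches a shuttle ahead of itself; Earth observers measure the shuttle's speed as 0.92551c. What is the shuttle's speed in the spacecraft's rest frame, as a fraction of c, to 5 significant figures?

u' ≈ 0.42712c

Inverse velocity addition: u' = (u − v)/(1 − uv/c²)
= (0.92551 − 0.8242)/(1 − 0.92551×0.8242) = 0.10131/0.2371947 = 0.42712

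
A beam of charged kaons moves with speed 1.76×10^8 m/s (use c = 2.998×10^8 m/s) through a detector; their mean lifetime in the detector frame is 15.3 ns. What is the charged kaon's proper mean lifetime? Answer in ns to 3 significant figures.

τ₀ ≈ 12.4 ns

β = v/c = 1.76×10^8 / 2.998×10^8 = 0.58706
γ = 1/√(1 − 0.58706²) = 1.2353
Proper time: τ₀ = Δt/γ = 15.3/1.2353 = 12.4 ns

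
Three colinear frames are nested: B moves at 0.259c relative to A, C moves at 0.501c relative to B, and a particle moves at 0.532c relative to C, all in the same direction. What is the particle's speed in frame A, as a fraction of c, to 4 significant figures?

Compose boost 2: (0.501 + 0.259)/(1 + 0.501×0.259) = 0.7600/1.12976 = 0.672710
Compose boost 3: (0.532 + 0.672710)/(1 + 0.532×0.672710) = 1.20471/1.35788 = 0.8872

u ≈ 0.8872c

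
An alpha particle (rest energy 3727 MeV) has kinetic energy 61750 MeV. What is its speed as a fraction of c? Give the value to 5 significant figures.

β ≈ 0.99838

γ = 1 + K/(m₀c²) = 1 + 61750/3727 = 17.56829
β = √(1 − 1/γ²) = 0.99838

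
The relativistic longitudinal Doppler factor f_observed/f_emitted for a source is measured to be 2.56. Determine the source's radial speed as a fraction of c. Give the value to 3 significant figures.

f_obs/f_src = √((1+β)/(1−β)) = 2.56  ⇒  (1+β)/(1−β) = 6.5536
β = |1 − D²|/(1 + D²) = |1 − 6.5536|/(1 + 6.5536) = 0.735

β ≈ 0.735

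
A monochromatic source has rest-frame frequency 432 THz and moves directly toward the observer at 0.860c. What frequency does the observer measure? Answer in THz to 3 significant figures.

f_obs ≈ 1570 THz

Relativistic Doppler: f_obs = f_src √((1+β)/(1−β))
= 432 × √(1.8600/0.14000) = 432 × 3.6450 = 1570 THz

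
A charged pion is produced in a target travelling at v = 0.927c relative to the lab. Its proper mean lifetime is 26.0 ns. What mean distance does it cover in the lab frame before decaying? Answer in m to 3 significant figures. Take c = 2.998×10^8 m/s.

γ = 1/√(1 − 0.927²) = 2.6662
Dilated lifetime: Δt = γτ₀ = 2.6662 × 26.0 ns = 69.322 ns
d = vΔt = 0.927c × 69.322 ns = 2.7791×10^8 m/s × 6.9322×10^-8 s = 19.3 m

d ≈ 19.3 m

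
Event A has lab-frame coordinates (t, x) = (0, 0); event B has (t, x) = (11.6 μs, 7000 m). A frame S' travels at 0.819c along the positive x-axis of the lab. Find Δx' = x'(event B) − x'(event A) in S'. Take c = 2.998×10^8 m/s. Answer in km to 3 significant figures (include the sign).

γ = 1/√(1 − 0.819²) = 1.7428
Δx' = γ(Δx − vΔt) = 1.7428 × (7000 m − 0.819×(2.998×10^8 m/s)×11.6×10^-6 s)
= 1.7428 × (4151.8 m) = 7.24 km

Δx' ≈ 7.24 km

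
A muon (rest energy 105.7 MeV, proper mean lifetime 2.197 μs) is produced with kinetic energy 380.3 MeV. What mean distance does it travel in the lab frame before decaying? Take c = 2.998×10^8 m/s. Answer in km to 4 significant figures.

d ≈ 2.956 km

γ = 1 + K/(m₀c²) = 1 + 380.3/105.7 = 4.59792
β = √(1 − 1/γ²) = 0.976063
Dilated lifetime: γτ₀ = 4.59792 × 2.197 μs = 10.1016 μs
d = βc·γτ₀ = 0.976063 × (2.998×10^8 m/s) × 1.01016×10^-5 s = 2.956 km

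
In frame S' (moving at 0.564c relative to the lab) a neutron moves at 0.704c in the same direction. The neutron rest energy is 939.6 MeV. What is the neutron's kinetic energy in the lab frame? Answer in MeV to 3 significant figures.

u_lab = (0.704 + 0.564)/(1 + 0.704×0.564) = 0.907623
γ = 1/√(1 − 0.907623²) = 2.3822
K = (γ − 1)m₀c² = (2.3822 − 1) × 939.6 = 1.3822 × 939.6 = 1300 MeV

K ≈ 1300 MeV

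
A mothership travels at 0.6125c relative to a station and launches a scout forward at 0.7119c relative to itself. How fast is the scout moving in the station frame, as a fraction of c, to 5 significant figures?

Compose boost 2: (0.7119 + 0.6125)/(1 + 0.7119×0.6125) = 1.3244/1.436039 = 0.92226

u ≈ 0.92226c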